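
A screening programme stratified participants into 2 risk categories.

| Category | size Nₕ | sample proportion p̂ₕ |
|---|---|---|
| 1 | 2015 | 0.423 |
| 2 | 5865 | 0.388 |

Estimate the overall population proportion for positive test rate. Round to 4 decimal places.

0.3969

N = 2015 + 5865 = 7880.
Overall proportion = Σ (Nₕ/N)·p̂ₕ.
Σ Nₕp̂ₕ = 852.345 + 2275.62 = 3127.965.
3127.965 / 7880 = 0.396950... → 0.3969.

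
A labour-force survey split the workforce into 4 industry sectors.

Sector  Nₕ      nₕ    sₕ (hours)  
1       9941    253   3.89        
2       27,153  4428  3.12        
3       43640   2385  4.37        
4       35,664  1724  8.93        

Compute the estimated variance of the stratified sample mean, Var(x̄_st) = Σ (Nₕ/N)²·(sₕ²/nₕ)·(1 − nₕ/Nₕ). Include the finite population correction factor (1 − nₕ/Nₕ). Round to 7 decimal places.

0.0057218

N = 116398; Wₕ = Nₕ/N.
sector 1: (9941/116398)²·3.89²/253·(1 − 253/9941) = 0.0004251595
sector 2: (27153/116398)²·3.12²/4428·(1 − 4428/27153) = 0.0001001226
sector 3: (43640/116398)²·4.37²/2385·(1 − 2385/43640) = 0.0010640077
sector 4: (35664/116398)²·8.93²/1724·(1 − 1724/35664) = 0.0041325347
Sum = 0.0057218245 → 0.0057218.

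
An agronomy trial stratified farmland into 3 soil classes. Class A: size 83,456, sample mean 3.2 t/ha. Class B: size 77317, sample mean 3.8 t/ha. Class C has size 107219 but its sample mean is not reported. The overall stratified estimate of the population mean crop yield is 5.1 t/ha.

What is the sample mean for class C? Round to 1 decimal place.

N = 83456 + 77317 + 107219 = 267992.
Overall total = μ·N = 5.1·267992 = 1366759.2.
Subtract the known strata: 83456·3.2 + 77317·3.8 = 560863.8.
Remaining total for class C: 1366759.2 − 560863.8 = 805895.4.
Divide by its size: 805895.4 / 107219 = 7.516... → 7.5.

7.5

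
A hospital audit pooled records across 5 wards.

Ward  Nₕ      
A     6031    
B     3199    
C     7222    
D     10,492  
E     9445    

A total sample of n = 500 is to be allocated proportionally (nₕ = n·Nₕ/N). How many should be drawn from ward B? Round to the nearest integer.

Share of ward B = 3199/36389 = 0.08791.
Allocate 500 × 0.08791 = 43.956... → 44.

44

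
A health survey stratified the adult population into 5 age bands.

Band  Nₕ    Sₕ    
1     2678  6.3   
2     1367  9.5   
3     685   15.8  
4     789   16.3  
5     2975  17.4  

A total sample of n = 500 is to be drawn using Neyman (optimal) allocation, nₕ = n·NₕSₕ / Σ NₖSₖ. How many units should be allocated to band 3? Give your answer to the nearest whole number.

Σ NₕSₕ = 2678·6.3 + 1367·9.5 + 685·15.8 + 789·16.3 + 2975·17.4 = 105306.6.
Share for 3: 10823/105306.6 = 0.10278.
n_3 = 500 × 0.10278 = 51.388... → 51.

51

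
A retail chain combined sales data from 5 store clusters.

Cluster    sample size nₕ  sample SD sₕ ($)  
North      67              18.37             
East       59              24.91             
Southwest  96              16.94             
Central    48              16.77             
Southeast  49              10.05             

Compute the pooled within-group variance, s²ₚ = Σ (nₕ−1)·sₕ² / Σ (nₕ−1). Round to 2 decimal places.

329.90

North: (67−1)·18.37² = 66·337.4569 = 22272.1554
East: (59−1)·24.91² = 58·620.5081 = 35989.4698
Southwest: (96−1)·16.94² = 95·286.9636 = 27261.542
Central: (48−1)·16.77² = 47·281.2329 = 13217.9463
Southeast: (49−1)·10.05² = 48·101.0025 = 4848.12
Numerator = 103589.2335; denominator = Σ(nₕ−1) = 314.
s²ₚ = 103589.2335/314 = 329.9020... → 329.90.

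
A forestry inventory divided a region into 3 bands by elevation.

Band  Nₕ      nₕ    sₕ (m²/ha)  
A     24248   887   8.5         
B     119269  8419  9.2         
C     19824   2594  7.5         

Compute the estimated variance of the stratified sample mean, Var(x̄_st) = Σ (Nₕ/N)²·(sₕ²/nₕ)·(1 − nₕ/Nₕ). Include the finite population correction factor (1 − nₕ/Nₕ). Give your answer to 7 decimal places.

N = 163341. Term for each stratum: Wₕ²sₕ²/nₕ·(1−nₕ/Nₕ).
Var(x̄_st) = 0.0017293829 + 0.0049818196 + 0.0002776123 = 0.0069888149 → 0.0069888.

0.0069888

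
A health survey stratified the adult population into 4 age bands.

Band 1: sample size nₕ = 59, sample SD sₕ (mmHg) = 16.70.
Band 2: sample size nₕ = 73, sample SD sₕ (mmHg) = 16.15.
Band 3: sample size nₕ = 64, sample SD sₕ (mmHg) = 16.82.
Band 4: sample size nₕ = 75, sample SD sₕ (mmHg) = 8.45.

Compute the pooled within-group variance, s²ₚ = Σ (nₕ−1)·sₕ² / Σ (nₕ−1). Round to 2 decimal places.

217.46

Degrees of freedom: 58 + 72 + 63 + 74 = 267.
Σ(nₕ−1)sₕ² = 58·278.89 + 72·260.8225 + 63·282.9124 + 74·71.4025 = 58062.1062.
s²ₚ = 58062.1062 / 267 = 217.4611... → 217.46.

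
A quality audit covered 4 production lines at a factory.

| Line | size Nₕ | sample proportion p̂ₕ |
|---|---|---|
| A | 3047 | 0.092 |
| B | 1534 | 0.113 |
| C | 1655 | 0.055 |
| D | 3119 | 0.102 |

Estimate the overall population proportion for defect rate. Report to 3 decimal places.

0.092

Wₕ = Nₕ/N with N = 9355: 0.3257, 0.1640, 0.1769, 0.3334.
p̂_st = 0.3257·0.092 + 0.1640·0.113 + 0.1769·0.055 + 0.3334·0.102 ≈ 0.09223... → 0.092.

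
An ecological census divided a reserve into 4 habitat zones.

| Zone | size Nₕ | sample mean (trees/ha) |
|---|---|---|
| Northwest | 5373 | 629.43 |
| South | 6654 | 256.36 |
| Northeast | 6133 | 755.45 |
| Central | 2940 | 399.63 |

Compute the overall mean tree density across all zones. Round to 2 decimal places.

N = 21100; weights Wₕ = Nₕ/N = (0.2546, 0.3154, 0.2907, 0.1393).
x̄_st = Σ Wₕ·x̄ₕ = 0.2546·629.43 + 0.3154·256.36 + 0.2907·755.45 + 0.1393·399.63 ≈ 516.3902...
→ 516.39.

516.39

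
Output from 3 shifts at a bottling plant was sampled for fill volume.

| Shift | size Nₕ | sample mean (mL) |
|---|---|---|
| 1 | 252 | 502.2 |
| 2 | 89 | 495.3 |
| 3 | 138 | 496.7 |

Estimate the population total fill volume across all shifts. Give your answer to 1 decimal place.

1: 252·502.2 = 126554.4
2: 89·495.3 = 44081.7
3: 138·496.7 = 68544.6
τ̂ = Σ Nₕx̄ₕ = 239180.7.

239180.7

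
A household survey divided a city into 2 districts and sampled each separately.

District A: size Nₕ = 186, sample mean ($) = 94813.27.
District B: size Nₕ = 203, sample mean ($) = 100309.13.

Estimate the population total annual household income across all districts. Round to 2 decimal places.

37998021.61

Population total = Σ Nₕ·x̄ₕ (each stratum's size times its mean).
186·94813.27 + 203·100309.13 = 17635268.22 + 20362753.39 = 37998021.61.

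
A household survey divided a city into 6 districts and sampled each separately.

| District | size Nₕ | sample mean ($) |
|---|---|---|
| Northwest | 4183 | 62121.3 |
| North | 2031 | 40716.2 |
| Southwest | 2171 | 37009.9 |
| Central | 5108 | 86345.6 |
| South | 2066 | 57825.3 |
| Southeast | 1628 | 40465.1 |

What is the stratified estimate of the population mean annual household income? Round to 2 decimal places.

x̄_st = (Σ Nₕx̄ₕ) / (Σ Nₕ) = (4183·62121.3 + 2031·40716.2 + 2171·37009.9 + 5108·86345.6 + 2066·57825.3 + 1628·40465.1) / 17187
= 1049294070.4 / 17187 = 61051.6129... → 61051.61.

61051.61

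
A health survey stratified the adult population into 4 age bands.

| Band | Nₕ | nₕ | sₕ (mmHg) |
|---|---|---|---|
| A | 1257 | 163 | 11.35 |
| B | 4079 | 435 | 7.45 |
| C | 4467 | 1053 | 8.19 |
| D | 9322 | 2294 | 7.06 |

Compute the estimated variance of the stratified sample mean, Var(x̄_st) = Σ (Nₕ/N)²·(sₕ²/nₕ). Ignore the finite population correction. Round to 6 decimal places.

N = 19125. Term for each stratum: Wₕ²sₕ²/nₕ.
Var(x̄_st) = 0.003414065 + 0.005804005 + 0.003475109 + 0.005162158 = 0.017855338 → 0.017855.

0.017855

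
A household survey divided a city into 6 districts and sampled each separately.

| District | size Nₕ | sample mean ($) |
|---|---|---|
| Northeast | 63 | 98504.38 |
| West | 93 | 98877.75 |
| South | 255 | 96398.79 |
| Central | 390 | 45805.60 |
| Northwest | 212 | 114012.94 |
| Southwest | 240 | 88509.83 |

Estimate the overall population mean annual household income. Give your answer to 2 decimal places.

N = 1253; weights Wₕ = Nₕ/N = (0.0503, 0.0742, 0.2035, 0.3113, 0.1692, 0.1915).
x̄_st = Σ Wₕ·x̄ₕ = 0.0503·98504.38 + 0.0742·98877.75 + 0.2035·96398.79 + 0.3113·45805.60 + 0.1692·114012.94 + 0.1915·88509.83 ≈ 82410.5224...
→ 82410.52.

82410.52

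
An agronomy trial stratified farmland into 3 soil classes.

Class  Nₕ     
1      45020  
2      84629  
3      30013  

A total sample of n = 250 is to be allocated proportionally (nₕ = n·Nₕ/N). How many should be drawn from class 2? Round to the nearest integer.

Share of class 2 = 84629/159662 = 0.53005.
Allocate 250 × 0.53005 = 132.513... → 133.

133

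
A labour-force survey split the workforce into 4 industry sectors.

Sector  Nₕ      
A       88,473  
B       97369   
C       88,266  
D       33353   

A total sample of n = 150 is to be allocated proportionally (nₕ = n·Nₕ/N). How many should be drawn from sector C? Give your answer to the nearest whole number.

43

N = 88473 + 97369 + 88266 + 33353 = 307461.
n_C = 150·88266/307461 = 43.062... → 43.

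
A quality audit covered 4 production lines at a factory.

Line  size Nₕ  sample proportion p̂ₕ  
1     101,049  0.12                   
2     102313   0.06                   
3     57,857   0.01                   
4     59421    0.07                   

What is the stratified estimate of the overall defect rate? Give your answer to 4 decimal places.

N = 101049 + 102313 + 57857 + 59421 = 320640.
Overall proportion = Σ (Nₕ/N)·p̂ₕ.
Σ Nₕp̂ₕ = 12125.88 + 6138.78 + 578.57 + 4159.47 = 23002.7.
23002.7 / 320640 = 0.071740... → 0.0717.

0.0717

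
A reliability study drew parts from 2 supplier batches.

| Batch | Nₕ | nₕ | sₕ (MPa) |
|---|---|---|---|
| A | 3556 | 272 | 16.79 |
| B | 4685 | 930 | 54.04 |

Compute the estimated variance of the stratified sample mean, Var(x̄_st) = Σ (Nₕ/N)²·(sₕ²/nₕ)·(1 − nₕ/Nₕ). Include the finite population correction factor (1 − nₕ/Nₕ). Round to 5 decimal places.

N = 8241; Wₕ = Nₕ/N.
batch A: (3556/8241)²·16.79²/272·(1 − 272/3556) = 0.17821225
batch B: (4685/8241)²·54.04²/930·(1 − 930/4685) = 0.81340613
Sum = 0.99161838 → 0.99162.

0.99162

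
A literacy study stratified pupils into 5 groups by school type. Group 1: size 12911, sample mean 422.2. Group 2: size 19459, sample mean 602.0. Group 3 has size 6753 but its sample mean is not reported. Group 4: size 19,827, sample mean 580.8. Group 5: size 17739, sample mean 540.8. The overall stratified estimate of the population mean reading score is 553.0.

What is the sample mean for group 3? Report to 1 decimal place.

612.3

N = 12911 + 19459 + 6753 + 19827 + 17739 = 76689.
Overall total = μ·N = 553.0·76689 = 42409017.
Subtract the known strata: 12911·422.2 + 19459·602.0 + 19827·580.8 + 17739·540.8 = 38274115.
Remaining total for group 3: 42409017 − 38274115 = 4134902.
Divide by its size: 4134902 / 6753 = 612.306... → 612.3.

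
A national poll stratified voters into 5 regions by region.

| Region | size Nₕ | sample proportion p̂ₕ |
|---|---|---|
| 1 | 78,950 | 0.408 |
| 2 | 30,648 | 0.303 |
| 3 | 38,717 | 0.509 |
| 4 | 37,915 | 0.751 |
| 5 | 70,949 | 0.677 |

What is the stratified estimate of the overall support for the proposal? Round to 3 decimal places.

0.535

N = 78950 + 30648 + 38717 + 37915 + 70949 = 257179.
Overall proportion = Σ (Nₕ/N)·p̂ₕ.
Σ Nₕp̂ₕ = 32211.6 + 9286.344 + 19706.953 + 28474.165 + 48032.473 = 137711.535.
137711.535 / 257179 = 0.53547... → 0.535.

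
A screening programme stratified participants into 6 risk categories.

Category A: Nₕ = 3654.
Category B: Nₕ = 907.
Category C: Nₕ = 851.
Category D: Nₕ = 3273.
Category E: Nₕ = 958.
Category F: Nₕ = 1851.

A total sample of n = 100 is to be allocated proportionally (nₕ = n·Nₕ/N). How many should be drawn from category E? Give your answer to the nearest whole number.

8

N = 3654 + 907 + 851 + 3273 + 958 + 1851 = 11494.
n_E = 100·958/11494 = 8.335... → 8.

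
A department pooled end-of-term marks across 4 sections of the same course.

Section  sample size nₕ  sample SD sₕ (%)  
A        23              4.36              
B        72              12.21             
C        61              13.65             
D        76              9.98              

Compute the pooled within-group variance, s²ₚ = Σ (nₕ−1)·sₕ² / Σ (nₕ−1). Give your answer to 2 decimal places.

130.06

Degrees of freedom: 22 + 71 + 60 + 75 = 228.
Σ(nₕ−1)sₕ² = 22·19.0096 + 71·149.0841 + 60·186.3225 + 75·99.6004 = 29652.5623.
s²ₚ = 29652.5623 / 228 = 130.0551... → 130.06.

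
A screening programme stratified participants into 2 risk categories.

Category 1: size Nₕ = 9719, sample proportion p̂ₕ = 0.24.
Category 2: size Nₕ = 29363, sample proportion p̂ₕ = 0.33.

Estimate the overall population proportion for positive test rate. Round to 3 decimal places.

0.308

N = 9719 + 29363 = 39082.
Overall proportion = Σ (Nₕ/N)·p̂ₕ.
Σ Nₕp̂ₕ = 2332.56 + 9689.79 = 12022.35.
12022.35 / 39082 = 0.30762... → 0.308.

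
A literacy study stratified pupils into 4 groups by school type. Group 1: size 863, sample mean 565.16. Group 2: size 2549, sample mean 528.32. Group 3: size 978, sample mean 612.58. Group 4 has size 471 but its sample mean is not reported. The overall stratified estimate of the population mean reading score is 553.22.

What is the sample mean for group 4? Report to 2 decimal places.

Σ Nₕx̄ₕ = N·μ, so 471·x̄_4 = 4861·553.22 − (863·565.16 + 2549·528.32 + 978·612.58).
= 2689202.42 − 2433524 = 255678.42.
x̄_4 = 255678.42 / 471 = 542.8417... → 542.84.

542.84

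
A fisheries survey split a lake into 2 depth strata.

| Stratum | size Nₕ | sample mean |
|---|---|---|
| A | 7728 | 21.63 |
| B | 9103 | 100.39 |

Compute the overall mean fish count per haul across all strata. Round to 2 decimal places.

64.23

N = 16831; weights Wₕ = Nₕ/N = (0.4592, 0.5408).
x̄_st = Σ Wₕ·x̄ₕ = 0.4592·21.63 + 0.5408·100.39 ≈ 64.2271...
→ 64.23.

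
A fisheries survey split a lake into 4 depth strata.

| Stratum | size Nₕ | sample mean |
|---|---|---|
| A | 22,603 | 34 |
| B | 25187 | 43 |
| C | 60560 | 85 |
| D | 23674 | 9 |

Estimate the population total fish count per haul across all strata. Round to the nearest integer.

A: 22603·34 = 768502
B: 25187·43 = 1083041
C: 60560·85 = 5147600
D: 23674·9 = 213066
τ̂ = Σ Nₕx̄ₕ = 7212209.

7212209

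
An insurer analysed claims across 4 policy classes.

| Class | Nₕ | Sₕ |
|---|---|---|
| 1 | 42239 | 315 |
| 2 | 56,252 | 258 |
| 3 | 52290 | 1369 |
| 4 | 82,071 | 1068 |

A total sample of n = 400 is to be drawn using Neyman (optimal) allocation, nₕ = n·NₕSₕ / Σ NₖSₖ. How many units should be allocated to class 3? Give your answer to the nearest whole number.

153

1: NₕSₕ = 42239·315 = 13305285
2: NₕSₕ = 56252·258 = 14513016
3: NₕSₕ = 52290·1369 = 71585010
4: NₕSₕ = 82071·1068 = 87651828
Σ NₕSₕ = 187055139.
n_3 = 400·71585010/187055139 = 153.078... → 153.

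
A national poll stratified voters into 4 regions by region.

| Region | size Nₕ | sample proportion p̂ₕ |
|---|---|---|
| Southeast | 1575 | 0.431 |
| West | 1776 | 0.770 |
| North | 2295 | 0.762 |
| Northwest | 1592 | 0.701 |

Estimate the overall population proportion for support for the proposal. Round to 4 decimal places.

Wₕ = Nₕ/N with N = 7238: 0.2176, 0.2454, 0.3171, 0.2200.
p̂_st = 0.2176·0.431 + 0.2454·0.770 + 0.3171·0.762 + 0.2200·0.701 ≈ 0.678520... → 0.6785.

0.6785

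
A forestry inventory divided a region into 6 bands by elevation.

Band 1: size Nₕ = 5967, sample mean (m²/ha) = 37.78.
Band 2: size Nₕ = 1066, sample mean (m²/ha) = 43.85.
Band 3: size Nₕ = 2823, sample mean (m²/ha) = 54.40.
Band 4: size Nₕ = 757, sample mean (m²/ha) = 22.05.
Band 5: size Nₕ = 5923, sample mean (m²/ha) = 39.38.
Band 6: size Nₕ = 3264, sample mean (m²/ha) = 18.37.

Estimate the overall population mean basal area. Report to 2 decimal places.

x̄_st = (Σ Nₕx̄ₕ) / (Σ Nₕ) = (5967·37.78 + 1066·43.85 + 2823·54.40 + 757·22.05 + 5923·39.38 + 3264·18.37) / 19800
= 735647.83 / 19800 = 37.1539... → 37.15.

37.15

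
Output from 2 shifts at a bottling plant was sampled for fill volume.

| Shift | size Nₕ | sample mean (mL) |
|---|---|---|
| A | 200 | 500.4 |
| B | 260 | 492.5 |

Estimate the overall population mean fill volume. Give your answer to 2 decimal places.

x̄_st = (Σ Nₕx̄ₕ) / (Σ Nₕ) = (200·500.4 + 260·492.5) / 460
= 228130 / 460 = 495.9348... → 495.93.

495.93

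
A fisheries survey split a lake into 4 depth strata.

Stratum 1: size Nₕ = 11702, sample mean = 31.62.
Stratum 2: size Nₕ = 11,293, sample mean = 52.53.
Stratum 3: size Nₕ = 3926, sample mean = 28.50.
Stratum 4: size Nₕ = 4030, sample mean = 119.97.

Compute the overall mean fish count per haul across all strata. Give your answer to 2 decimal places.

50.36

N = 11702 + 11293 + 3926 + 4030 = 30951.
Weight each subgroup mean by Nₕ/N and sum.
Σ Nₕx̄ₕ = 11702·31.62 + 11293·52.53 + 3926·28.50 + 4030·119.97 = 370017.24 + 593221.29 + 111891 + 483479.1 = 1558608.63.
Divide by N: 1558608.63 / 30951 = 50.3573... → 50.36.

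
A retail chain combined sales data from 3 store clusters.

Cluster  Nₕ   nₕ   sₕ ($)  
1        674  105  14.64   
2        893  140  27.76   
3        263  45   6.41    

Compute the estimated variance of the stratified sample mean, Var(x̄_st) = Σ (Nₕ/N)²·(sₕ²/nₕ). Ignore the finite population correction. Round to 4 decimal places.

1.6065

N = 1830; Wₕ = Nₕ/N.
cluster 1: (674/1830)²·14.64²/105 = 0.2768920
cluster 2: (893/1830)²·27.76²/140 = 1.3107251
cluster 3: (263/1830)²·6.41²/45 = 0.0188587
Sum = 1.6064759 → 1.6065.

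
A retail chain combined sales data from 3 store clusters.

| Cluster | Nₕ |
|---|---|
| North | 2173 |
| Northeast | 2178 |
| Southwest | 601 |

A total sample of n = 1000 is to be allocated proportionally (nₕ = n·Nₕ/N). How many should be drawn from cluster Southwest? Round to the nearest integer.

N = 2173 + 2178 + 601 = 4952.
n_Southwest = 1000·601/4952 = 121.365... → 121.

121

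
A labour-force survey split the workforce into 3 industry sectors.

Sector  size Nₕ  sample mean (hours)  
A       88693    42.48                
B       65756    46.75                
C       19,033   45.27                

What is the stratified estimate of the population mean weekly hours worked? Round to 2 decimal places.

44.40

N = 88693 + 65756 + 19033 = 173482.
Weight each subgroup mean by Nₕ/N and sum.
Σ Nₕx̄ₕ = 88693·42.48 + 65756·46.75 + 19033·45.27 = 3767678.64 + 3074093 + 861623.91 = 7703395.55.
Divide by N: 7703395.55 / 173482 = 44.4046... → 44.40.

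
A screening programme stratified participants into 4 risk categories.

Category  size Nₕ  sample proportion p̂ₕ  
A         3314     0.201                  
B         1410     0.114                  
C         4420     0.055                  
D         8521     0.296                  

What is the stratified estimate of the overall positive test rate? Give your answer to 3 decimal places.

Wₕ = Nₕ/N with N = 17665: 0.1876, 0.0798, 0.2502, 0.4824.
p̂_st = 0.1876·0.201 + 0.0798·0.114 + 0.2502·0.055 + 0.4824·0.296 ≈ 0.20335... → 0.203.

0.203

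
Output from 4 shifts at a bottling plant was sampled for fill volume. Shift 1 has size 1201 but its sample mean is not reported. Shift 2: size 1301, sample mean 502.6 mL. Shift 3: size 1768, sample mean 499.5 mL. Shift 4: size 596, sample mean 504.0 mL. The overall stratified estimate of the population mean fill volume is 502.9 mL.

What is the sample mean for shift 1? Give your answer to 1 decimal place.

507.7

N = 1201 + 1301 + 1768 + 596 = 4866.
Overall total = μ·N = 502.9·4866 = 2447111.4.
Subtract the known strata: 1301·502.6 + 1768·499.5 + 596·504.0 = 1837382.6.
Remaining total for shift 1: 2447111.4 − 1837382.6 = 609728.8.
Divide by its size: 609728.8 / 1201 = 507.684... → 507.7.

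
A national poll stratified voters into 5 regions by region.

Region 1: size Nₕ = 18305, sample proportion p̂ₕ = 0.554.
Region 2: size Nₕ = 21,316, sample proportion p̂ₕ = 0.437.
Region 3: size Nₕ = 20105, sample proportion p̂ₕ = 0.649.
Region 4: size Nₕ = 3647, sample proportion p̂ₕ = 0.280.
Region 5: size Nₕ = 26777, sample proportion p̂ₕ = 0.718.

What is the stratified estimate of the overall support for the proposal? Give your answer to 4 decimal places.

Wₕ = Nₕ/N with N = 90150: 0.2031, 0.2365, 0.2230, 0.0405, 0.2970.
p̂_st = 0.2031·0.554 + 0.2365·0.437 + 0.2230·0.649 + 0.0405·0.280 + 0.2970·0.718 ≈ 0.585150... → 0.5851.

0.5851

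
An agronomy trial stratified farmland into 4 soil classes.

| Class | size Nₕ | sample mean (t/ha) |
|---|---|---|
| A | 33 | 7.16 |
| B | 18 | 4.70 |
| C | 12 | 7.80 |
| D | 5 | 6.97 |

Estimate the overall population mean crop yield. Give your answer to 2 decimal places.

x̄_st = (Σ Nₕx̄ₕ) / (Σ Nₕ) = (33·7.16 + 18·4.70 + 12·7.80 + 5·6.97) / 68
= 449.33 / 68 = 6.6078... → 6.61.

6.61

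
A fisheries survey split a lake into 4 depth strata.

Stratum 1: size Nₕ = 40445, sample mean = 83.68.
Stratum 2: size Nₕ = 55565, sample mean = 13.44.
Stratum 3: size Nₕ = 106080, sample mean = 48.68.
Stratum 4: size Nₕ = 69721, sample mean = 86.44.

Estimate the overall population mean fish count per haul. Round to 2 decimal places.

56.37

N = 271811; weights Wₕ = Nₕ/N = (0.1488, 0.2044, 0.3903, 0.2565).
x̄_st = Σ Wₕ·x̄ₕ = 0.1488·83.68 + 0.2044·13.44 + 0.3903·48.68 + 0.2565·86.44 ≈ 56.3696...
→ 56.37.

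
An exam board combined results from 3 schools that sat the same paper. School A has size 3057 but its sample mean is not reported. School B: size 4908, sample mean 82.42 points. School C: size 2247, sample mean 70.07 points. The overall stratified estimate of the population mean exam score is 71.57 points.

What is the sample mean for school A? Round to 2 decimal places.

55.25

N = 3057 + 4908 + 2247 = 10212.
Overall total = μ·N = 71.57·10212 = 730872.84.
Subtract the known strata: 4908·82.42 + 2247·70.07 = 561964.65.
Remaining total for school A: 730872.84 − 561964.65 = 168908.19.
Divide by its size: 168908.19 / 3057 = 55.2529... → 55.25.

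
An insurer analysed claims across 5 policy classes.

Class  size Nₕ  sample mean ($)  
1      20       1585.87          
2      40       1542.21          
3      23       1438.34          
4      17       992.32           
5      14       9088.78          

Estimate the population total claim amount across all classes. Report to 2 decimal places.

270599.98

Population total = Σ Nₕ·x̄ₕ (each stratum's size times its mean).
20·1585.87 + 40·1542.21 + 23·1438.34 + 17·992.32 + 14·9088.78 = 31717.4 + 61688.4 + 33081.82 + 16869.44 + 127242.92 = 270599.98.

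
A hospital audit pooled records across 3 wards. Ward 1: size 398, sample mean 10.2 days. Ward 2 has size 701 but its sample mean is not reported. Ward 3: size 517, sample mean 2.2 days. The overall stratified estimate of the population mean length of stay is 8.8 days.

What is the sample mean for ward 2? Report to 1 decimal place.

N = 398 + 701 + 517 = 1616.
Overall total = μ·N = 8.8·1616 = 14220.8.
Subtract the known strata: 398·10.2 + 517·2.2 = 5197.
Remaining total for ward 2: 14220.8 − 5197 = 9023.8.
Divide by its size: 9023.8 / 701 = 12.873... → 12.9.

12.9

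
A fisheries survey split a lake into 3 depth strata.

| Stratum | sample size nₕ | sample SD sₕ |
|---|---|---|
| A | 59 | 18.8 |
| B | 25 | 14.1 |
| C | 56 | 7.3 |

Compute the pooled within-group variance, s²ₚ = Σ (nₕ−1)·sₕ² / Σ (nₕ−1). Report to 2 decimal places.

205.85

Degrees of freedom: 58 + 24 + 55 = 137.
Σ(nₕ−1)sₕ² = 58·353.44 + 24·198.81 + 55·53.29 = 28201.91.
s²ₚ = 28201.91 / 137 = 205.8534... → 205.85.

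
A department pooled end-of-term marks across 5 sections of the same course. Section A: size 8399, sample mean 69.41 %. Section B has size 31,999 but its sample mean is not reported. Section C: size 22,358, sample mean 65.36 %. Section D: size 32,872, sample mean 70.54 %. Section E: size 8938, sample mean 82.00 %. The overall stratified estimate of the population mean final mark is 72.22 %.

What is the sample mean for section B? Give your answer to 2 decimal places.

76.74

N = 8399 + 31999 + 22358 + 32872 + 8938 = 104566.
Overall total = μ·N = 72.22·104566 = 7551756.52.
Subtract the known strata: 8399·69.41 + 22358·65.36 + 32872·70.54 + 8938·82.00 = 5096000.35.
Remaining total for section B: 7551756.52 − 5096000.35 = 2455756.17.
Divide by its size: 2455756.17 / 31999 = 76.7448... → 76.74.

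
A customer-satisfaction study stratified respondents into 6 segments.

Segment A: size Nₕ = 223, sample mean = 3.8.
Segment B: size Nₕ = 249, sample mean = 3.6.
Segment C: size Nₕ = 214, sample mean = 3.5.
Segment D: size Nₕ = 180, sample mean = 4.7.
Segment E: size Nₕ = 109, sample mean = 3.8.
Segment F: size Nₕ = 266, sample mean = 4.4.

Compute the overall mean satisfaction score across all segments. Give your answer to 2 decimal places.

x̄_st = (Σ Nₕx̄ₕ) / (Σ Nₕ) = (223·3.8 + 249·3.6 + 214·3.5 + 180·4.7 + 109·3.8 + 266·4.4) / 1241
= 4923.4 / 1241 = 3.9673... → 3.97.

3.97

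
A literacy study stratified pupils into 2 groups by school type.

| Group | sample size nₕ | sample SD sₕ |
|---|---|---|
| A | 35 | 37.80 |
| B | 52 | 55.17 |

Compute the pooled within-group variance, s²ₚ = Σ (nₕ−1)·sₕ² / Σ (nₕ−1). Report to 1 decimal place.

2397.8

A: (35−1)·37.80² = 34·1428.84 = 48580.56
B: (52−1)·55.17² = 51·3043.7289 = 155230.1739
Numerator = 203810.7339; denominator = Σ(nₕ−1) = 85.
s²ₚ = 203810.7339/85 = 2397.773... → 2397.8.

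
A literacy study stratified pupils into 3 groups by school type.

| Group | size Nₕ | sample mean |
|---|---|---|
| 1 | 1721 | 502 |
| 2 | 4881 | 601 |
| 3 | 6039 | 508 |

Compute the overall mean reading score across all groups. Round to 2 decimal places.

N = 1721 + 4881 + 6039 = 12641.
The stratified mean weights each stratum mean by its population share Nₕ/N.
Σ Nₕx̄ₕ = 1721·502 + 4881·601 + 6039·508 = 863942 + 2933481 + 3067812 = 6865235.
Divide by N: 6865235 / 12641 = 543.0927... → 543.09.

543.09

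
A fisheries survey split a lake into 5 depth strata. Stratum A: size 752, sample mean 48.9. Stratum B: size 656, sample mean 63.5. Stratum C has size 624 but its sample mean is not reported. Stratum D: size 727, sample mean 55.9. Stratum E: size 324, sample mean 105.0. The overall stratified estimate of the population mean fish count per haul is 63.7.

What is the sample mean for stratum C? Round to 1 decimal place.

Σ Nₕx̄ₕ = N·μ, so 624·x̄_C = 3083·63.7 − (752·48.9 + 656·63.5 + 727·55.9 + 324·105.0).
= 196387.1 − 153088.1 = 43299.
x̄_C = 43299 / 624 = 69.389... → 69.4.

69.4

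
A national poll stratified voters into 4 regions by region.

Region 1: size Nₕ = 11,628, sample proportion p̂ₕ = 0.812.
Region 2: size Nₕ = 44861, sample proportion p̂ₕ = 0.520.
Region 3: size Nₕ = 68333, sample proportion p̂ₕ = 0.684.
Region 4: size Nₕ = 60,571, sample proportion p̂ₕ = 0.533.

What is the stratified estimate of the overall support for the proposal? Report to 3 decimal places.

0.603

Wₕ = Nₕ/N with N = 185393: 0.0627, 0.2420, 0.3686, 0.3267.
p̂_st = 0.0627·0.812 + 0.2420·0.520 + 0.3686·0.684 + 0.3267·0.533 ≈ 0.60301... → 0.603.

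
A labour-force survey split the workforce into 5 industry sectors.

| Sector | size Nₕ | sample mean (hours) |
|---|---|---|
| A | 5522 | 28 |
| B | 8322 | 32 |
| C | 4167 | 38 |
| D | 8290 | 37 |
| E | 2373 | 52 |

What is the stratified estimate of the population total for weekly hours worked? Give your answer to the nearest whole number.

1009392

A: 5522·28 = 154616
B: 8322·32 = 266304
C: 4167·38 = 158346
D: 8290·37 = 306730
E: 2373·52 = 123396
τ̂ = Σ Nₕx̄ₕ = 1009392.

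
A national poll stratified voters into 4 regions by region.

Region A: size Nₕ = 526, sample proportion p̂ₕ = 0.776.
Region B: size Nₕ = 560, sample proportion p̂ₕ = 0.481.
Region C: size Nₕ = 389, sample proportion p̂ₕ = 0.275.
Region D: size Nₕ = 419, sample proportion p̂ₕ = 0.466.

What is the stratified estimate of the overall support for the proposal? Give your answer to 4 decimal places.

N = 526 + 560 + 389 + 419 = 1894.
Overall proportion = Σ (Nₕ/N)·p̂ₕ.
Σ Nₕp̂ₕ = 408.176 + 269.36 + 106.975 + 195.254 = 979.765.
979.765 / 1894 = 0.517299... → 0.5173.

0.5173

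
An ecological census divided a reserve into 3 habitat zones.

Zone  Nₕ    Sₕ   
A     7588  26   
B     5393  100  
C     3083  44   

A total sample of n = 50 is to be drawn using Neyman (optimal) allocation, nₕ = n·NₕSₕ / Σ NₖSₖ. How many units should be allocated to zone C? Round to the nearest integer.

A: NₕSₕ = 7588·26 = 197288
B: NₕSₕ = 5393·100 = 539300
C: NₕSₕ = 3083·44 = 135652
Σ NₕSₕ = 872240.
n_C = 50·135652/872240 = 7.776... → 8.

8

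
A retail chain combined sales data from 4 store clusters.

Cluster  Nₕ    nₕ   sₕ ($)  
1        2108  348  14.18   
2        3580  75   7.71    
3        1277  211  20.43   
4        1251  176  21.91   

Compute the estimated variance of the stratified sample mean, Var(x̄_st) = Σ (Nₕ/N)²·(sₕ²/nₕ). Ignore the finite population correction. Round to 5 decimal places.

0.29954

N = 8216. Term for each stratum: Wₕ²sₕ²/nₕ.
Var(x̄_st) = 0.03803589 + 0.15048482 + 0.04778760 + 0.06323621 = 0.29954452 → 0.29954.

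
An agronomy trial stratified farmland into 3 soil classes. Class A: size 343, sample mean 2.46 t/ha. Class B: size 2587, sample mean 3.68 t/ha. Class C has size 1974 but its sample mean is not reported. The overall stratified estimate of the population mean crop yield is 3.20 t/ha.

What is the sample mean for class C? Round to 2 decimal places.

Σ Nₕx̄ₕ = N·μ, so 1974·x̄_C = 4904·3.20 − (343·2.46 + 2587·3.68).
= 15692.8 − 10363.94 = 5328.86.
x̄_C = 5328.86 / 1974 = 2.6995... → 2.70.

2.70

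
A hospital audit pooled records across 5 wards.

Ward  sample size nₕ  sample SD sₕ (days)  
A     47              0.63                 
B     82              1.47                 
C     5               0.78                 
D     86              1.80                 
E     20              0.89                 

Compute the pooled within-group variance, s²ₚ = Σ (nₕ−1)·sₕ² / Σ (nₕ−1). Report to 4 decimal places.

2.0688

Degrees of freedom: 46 + 81 + 4 + 85 + 19 = 235.
Σ(nₕ−1)sₕ² = 46·0.3969 + 81·2.1609 + 4·0.6084 + 85·3.24 + 19·0.7921 = 486.1738.
s²ₚ = 486.1738 / 235 = 2.068825... → 2.0688.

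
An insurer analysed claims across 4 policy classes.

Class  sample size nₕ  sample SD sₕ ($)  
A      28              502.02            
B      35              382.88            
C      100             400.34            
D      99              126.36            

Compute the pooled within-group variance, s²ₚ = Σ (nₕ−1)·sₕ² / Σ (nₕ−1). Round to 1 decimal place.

Degrees of freedom: 27 + 34 + 99 + 98 = 258.
Σ(nₕ−1)sₕ² = 27·252024.0804 + 34·146597.0944 + 99·160272.1156 + 98·15966.8496 = 29220642.0856.
s²ₚ = 29220642.0856 / 258 = 113258.303... → 113258.3.

113258.3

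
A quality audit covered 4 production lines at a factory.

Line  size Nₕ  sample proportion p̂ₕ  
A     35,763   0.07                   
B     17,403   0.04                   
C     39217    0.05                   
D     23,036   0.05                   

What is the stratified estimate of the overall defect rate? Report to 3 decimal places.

0.055

N = 35763 + 17403 + 39217 + 23036 = 115419.
Overall proportion = Σ (Nₕ/N)·p̂ₕ.
Σ Nₕp̂ₕ = 2503.41 + 696.12 + 1960.85 + 1151.8 = 6312.18.
6312.18 / 115419 = 0.05469... → 0.055.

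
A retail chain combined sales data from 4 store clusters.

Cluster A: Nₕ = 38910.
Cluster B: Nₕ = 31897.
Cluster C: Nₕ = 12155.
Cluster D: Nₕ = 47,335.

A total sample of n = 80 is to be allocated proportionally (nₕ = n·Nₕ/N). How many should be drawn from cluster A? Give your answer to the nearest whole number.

24

N = 38910 + 31897 + 12155 + 47335 = 130297.
n_A = 80·38910/130297 = 23.890... → 24.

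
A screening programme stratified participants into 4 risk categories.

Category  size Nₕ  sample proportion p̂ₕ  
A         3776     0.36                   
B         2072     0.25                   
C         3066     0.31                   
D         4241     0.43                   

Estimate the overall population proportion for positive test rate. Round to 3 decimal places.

0.354

Wₕ = Nₕ/N with N = 13155: 0.2870, 0.1575, 0.2331, 0.3224.
p̂_st = 0.2870·0.36 + 0.1575·0.25 + 0.2331·0.31 + 0.3224·0.43 ≈ 0.35359... → 0.354.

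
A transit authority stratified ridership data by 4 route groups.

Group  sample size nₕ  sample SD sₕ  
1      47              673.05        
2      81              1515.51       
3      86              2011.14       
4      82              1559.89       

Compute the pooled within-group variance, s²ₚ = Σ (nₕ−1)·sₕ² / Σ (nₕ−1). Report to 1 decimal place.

2552984.3

Degrees of freedom: 46 + 80 + 85 + 81 = 292.
Σ(nₕ−1)sₕ² = 46·452996.3025 + 80·2296770.5601 + 85·4044684.0996 + 81·2433256.8121 = 745471424.9691.
s²ₚ = 745471424.9691 / 292 = 2552984.332... → 2552984.3.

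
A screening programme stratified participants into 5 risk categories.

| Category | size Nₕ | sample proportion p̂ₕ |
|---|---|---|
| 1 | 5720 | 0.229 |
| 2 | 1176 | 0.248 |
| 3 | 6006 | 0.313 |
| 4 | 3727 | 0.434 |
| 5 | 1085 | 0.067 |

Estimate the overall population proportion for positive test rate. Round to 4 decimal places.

0.2920

Wₕ = Nₕ/N with N = 17714: 0.3229, 0.0664, 0.3391, 0.2104, 0.0613.
p̂_st = 0.3229·0.229 + 0.0664·0.248 + 0.3391·0.313 + 0.2104·0.434 + 0.0613·0.067 ≈ 0.291951... → 0.2920.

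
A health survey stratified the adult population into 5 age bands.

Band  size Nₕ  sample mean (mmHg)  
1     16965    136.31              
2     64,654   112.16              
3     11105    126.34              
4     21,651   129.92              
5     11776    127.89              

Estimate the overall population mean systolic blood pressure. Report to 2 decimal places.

x̄_st = (Σ Nₕx̄ₕ) / (Σ Nₕ) = (16965·136.31 + 64654·112.16 + 11105·126.34 + 21651·129.92 + 11776·127.89) / 126151
= 15286028.05 / 126151 = 121.1725... → 121.17.

121.17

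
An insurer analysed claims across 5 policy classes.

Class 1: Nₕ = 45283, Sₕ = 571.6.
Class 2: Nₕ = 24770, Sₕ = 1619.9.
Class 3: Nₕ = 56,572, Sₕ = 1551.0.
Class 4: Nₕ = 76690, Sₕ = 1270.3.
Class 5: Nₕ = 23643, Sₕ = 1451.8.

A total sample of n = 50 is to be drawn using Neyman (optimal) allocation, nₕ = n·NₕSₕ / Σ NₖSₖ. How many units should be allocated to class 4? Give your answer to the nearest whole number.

17

Σ NₕSₕ = 45283·571.6 + 24770·1619.9 + 56572·1551.0 + 76690·1270.3 + 23643·1451.8 = 285496072.2.
Share for 4: 97419307/285496072.2 = 0.34123.
n_4 = 50 × 0.34123 = 17.061... → 17.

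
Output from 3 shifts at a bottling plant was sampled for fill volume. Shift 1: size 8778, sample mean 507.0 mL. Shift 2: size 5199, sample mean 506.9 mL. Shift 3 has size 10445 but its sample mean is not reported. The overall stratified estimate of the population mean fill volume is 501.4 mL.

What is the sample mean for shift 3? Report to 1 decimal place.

494.0

Σ Nₕx̄ₕ = N·μ, so 10445·x̄_3 = 24422·501.4 − (8778·507.0 + 5199·506.9).
= 12245190.8 − 7085819.1 = 5159371.7.
x̄_3 = 5159371.7 / 10445 = 493.956... → 494.0.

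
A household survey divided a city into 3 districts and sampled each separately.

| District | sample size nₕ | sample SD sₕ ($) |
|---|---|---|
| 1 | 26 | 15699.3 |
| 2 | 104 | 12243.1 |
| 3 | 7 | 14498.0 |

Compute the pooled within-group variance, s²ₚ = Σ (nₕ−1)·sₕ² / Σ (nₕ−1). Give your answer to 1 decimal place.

1: (26−1)·15699.3² = 25·246468020.49 = 6161700512.25
2: (104−1)·12243.1² = 103·149893497.61 = 15439030253.83
3: (7−1)·14498.0² = 6·210192004 = 1261152024
Numerator = 22861882790.08; denominator = Σ(nₕ−1) = 134.
s²ₚ = 22861882790.08/134 = 170611065.598... → 170611065.6.

170611065.6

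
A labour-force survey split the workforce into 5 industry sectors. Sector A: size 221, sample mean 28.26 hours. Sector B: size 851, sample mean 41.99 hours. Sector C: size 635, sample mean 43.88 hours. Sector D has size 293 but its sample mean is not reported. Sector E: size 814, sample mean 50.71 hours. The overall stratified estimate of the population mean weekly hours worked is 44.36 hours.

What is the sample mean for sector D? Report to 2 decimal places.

Σ Nₕx̄ₕ = N·μ, so 293·x̄_D = 2814·44.36 − (221·28.26 + 851·41.99 + 635·43.88 + 814·50.71).
= 124829.04 − 111120.69 = 13708.35.
x̄_D = 13708.35 / 293 = 46.7862... → 46.79.

46.79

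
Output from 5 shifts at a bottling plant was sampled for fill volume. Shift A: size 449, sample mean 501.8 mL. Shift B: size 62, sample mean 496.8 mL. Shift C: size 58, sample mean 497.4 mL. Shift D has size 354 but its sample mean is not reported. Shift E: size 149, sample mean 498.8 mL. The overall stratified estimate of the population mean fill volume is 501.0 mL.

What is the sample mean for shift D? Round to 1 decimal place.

502.2

Σ Nₕx̄ₕ = N·μ, so 354·x̄_D = 1072·501.0 − (449·501.8 + 62·496.8 + 58·497.4 + 149·498.8).
= 537072 − 359280.2 = 177791.8.
x̄_D = 177791.8 / 354 = 502.237... → 502.2.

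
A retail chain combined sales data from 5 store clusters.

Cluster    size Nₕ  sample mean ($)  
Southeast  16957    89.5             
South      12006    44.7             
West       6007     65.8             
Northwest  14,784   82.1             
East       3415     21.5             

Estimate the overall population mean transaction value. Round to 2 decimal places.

N = 53169; weights Wₕ = Nₕ/N = (0.3189, 0.2258, 0.1130, 0.2781, 0.0642).
x̄_st = Σ Wₕ·x̄ₕ = 0.3189·89.5 + 0.2258·44.7 + 0.1130·65.8 + 0.2781·82.1 + 0.0642·21.5 ≈ 70.2810...
→ 70.28.

70.28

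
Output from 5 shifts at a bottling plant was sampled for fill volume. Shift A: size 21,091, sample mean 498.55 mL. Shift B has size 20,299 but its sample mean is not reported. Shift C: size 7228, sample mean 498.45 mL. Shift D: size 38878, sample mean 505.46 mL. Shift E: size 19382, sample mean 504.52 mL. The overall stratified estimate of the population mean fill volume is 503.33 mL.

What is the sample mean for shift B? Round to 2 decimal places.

504.82

Σ Nₕx̄ₕ = N·μ, so 20299·x̄_B = 106878·503.33 − (21091·498.55 + 7228·498.45 + 38878·505.46 + 19382·504.52).
= 53794903.74 − 43547595.17 = 10247308.57.
x̄_B = 10247308.57 / 20299 = 504.8184... → 504.82.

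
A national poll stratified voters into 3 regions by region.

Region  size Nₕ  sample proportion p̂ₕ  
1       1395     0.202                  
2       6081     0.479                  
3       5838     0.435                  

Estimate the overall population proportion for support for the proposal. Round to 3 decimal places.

N = 1395 + 6081 + 5838 = 13314.
Overall proportion = Σ (Nₕ/N)·p̂ₕ.
Σ Nₕp̂ₕ = 281.79 + 2912.799 + 2539.53 = 5734.119.
5734.119 / 13314 = 0.43068... → 0.431.

0.431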